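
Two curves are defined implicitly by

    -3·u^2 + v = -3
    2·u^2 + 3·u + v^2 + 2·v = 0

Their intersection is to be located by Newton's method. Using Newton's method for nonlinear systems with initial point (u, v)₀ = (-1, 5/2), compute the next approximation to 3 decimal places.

(-1.169, 1.012)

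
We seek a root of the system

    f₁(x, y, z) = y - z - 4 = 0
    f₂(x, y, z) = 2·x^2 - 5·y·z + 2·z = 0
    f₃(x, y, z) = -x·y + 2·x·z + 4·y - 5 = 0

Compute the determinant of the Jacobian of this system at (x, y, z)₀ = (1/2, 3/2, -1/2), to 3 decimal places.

J = [[0, 1, -1], [4·x, -5·z, -5·y + 2], [-y + 2·z, -x + 4, 2·x]].
At the point, J = [[0.000, 1.000, -1.000], [2.000, 2.500, -5.500], [-2.500, 3.500, 1.000]].
det J = -1.500.

-1.500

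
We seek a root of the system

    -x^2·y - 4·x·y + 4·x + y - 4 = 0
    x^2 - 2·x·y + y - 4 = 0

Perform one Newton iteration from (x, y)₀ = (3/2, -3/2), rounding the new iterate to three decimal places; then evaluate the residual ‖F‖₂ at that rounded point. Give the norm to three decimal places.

37.158

At (3/2, -3/2): F = (12.875, 1.250).
Jacobian J = [[-2·x·y - 4·y + 4, -x^2 - 4·x + 1], [2·x - 2·y, -2·x + 1]].
At the point, J = [[14.500, -7.250], [6.000, -2.000]] (det J = 14.500).
Solving J·Δ = −F gives Δ = (1.151, 4.078).
Then the next iterate is (x, y)₁ = (2.651, 2.578).
Re-evaluating at (2.651, 2.578): F = (-36.27278, -8.06275), so ‖F‖₂ = 37.158.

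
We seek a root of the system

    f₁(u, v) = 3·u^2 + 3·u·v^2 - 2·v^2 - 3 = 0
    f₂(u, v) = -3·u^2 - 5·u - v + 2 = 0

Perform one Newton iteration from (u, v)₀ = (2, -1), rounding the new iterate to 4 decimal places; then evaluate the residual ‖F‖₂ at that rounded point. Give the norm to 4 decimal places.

3.7018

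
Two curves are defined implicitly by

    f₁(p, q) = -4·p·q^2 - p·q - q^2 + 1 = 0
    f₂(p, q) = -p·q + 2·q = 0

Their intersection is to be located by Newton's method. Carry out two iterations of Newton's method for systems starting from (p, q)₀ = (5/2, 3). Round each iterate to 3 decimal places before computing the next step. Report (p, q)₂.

At (5/2, 3): F = (-105.500, -1.500).
Jacobian J = [[-4·q^2 - q, -8·p·q - p - 2·q], [-q, -p + 2]].
At the point, J = [[-39.000, -68.500], [-3.000, -0.500]] (det J = -186.000).
Solving J·Δ = −F gives Δ = (-0.269, -1.387).
Then the next iterate is (p, q)₁ = (2.231, 1.613).
Round to (2.231, 1.613) and repeat: F = (-28.41856, -0.37260), J = [[-12.02008, -34.24582], [-1.613, -0.231]].
Δ = (-0.118, -0.788), so (p, q)₂ = (2.113, 0.825).

(2.113, 0.825)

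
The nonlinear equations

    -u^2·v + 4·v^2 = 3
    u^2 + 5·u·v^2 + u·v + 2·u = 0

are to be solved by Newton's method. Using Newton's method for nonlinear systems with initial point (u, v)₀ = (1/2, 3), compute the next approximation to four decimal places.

(0.4206, 1.6321)

At (1/2, 3): F = (32.2500, 25.2500).
Jacobian J = [[-2·u·v, -u^2 + 8·v], [2·u + 5·v^2 + v + 2, 10·u·v + u]].
At the point, J = [[-3.0000, 23.7500], [51.0000, 15.5000]] (det J = -1257.7500).
Solving J·Δ = −F gives Δ = (-0.0794, -1.3679).
Then the next iterate is (u, v)₁ = (0.4206, 1.6321).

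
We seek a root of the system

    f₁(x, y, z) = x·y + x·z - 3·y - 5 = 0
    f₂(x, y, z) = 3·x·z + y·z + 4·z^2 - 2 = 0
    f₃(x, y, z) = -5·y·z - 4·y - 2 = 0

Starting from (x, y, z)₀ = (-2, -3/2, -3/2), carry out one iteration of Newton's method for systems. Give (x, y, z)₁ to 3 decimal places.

At (-2, -3/2, -3/2): F = (5.500, 18.250, -7.250).
Jacobian J = [[y + z, x - 3, x], [3·z, z, 3·x + y + 8·z], [0, -5·z - 4, -5·y]].
At the point, J = [[-3.000, -5.000, -2.000], [-4.500, -1.500, -19.500], [0.000, 3.500, 7.500]] (det J = -308.250).
Solving J·Δ = −F gives Δ = (0.600, 0.434, 0.764).
Then the next iterate is (x, y, z)₁ = (-1.400, -1.066, -0.736).

(-1.400, -1.066, -0.736)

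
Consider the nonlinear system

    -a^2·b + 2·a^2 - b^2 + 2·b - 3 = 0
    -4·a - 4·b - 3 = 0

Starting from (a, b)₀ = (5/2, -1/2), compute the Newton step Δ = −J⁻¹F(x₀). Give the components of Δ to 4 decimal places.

(-1.2897, -1.4603)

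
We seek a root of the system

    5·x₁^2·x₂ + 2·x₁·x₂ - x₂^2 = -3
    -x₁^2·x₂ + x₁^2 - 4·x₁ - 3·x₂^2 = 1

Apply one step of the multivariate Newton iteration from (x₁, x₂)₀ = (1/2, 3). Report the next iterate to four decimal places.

(0.1844, 1.4325)

At (1/2, 3): F = (0.7500, -30.5000).
Jacobian J = [[10·x₁·x₂ + 2·x₂, 5·x₁^2 + 2·x₁ - 2·x₂], [-2·x₁·x₂ + 2·x₁ - 4, -x₁^2 - 6·x₂]].
At the point, J = [[21.0000, -3.7500], [-6.0000, -18.2500]] (det J = -405.7500).
Solving J·Δ = −F gives Δ = (-0.3156, -1.5675).
Then the next iterate is (x₁, x₂)₁ = (0.1844, 1.4325).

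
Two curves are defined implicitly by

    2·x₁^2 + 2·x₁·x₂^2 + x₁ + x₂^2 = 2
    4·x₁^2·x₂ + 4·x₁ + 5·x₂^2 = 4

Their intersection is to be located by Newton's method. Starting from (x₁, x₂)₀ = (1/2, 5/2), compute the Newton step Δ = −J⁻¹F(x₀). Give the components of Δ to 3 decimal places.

At (1/2, 5/2): F = (11.500, 31.750).
Jacobian J = [[4·x₁ + 2·x₂^2 + 1, 4·x₁·x₂ + 2·x₂], [8·x₁·x₂ + 4, 4·x₁^2 + 10·x₂]].
At the point, J = [[15.500, 10.000], [14.000, 26.000]] (det J = 263.000).
Solving J·Δ = −F gives Δ = (0.070, -1.259).

(0.070, -1.259)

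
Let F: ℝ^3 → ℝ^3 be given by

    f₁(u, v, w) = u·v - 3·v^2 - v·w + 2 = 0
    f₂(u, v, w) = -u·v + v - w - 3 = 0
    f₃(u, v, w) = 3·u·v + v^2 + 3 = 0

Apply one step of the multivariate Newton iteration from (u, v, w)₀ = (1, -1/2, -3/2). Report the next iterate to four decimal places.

At (1, -1/2, -3/2): F = (0.0000, -1.5000, 1.7500).
Jacobian J = [[v, u - 6·v - w, -v], [-v, -u + 1, -1], [3·v, 3·u + 2·v, 0]].
At the point, J = [[-0.5000, 5.5000, 0.5000], [0.5000, 0.0000, -1.0000], [-1.5000, 2.0000, 0.0000]] (det J = 7.7500).
Solving J·Δ = −F gives Δ = (1.4355, 0.2016, -0.7823).
Then the next iterate is (u, v, w)₁ = (2.4355, -0.2984, -2.2823).

(2.4355, -0.2984, -2.2823)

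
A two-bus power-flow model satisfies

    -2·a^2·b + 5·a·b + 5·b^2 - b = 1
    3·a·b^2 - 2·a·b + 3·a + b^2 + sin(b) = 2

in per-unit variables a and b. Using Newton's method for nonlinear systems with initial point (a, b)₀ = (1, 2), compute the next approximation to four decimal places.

At (1, 2): F = (23.0000, 13.909297).
Jacobian J = [[-4·a·b + 5·b, -2·a^2 + 5·a + 10·b - 1], [3·b^2 - 2·b + 3, 6·a·b - 2·a + 2·b + cos(b)]].
At the point, J = [[2.0000, 22.0000], [11.0000, 13.583853]] (det J = -214.832294).
Solving J·Δ = −F gives Δ = (0.0299, -1.0482).
Then the next iterate is (a, b)₁ = (1.0299, 0.9518).

(1.0299, 0.9518)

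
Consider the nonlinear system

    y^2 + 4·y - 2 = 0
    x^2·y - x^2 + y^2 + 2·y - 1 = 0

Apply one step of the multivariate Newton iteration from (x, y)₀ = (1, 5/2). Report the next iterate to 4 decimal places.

At (1, 5/2): F = (14.2500, 11.7500).
Jacobian J = [[0, 2·y + 4], [2·x·y - 2·x, x^2 + 2·y + 2]].
At the point, J = [[0.0000, 9.0000], [3.0000, 8.0000]] (det J = -27.0000).
Solving J·Δ = −F gives Δ = (0.3056, -1.5833).
Then the next iterate is (x, y)₁ = (1.3056, 0.9167).

(1.3056, 0.9167)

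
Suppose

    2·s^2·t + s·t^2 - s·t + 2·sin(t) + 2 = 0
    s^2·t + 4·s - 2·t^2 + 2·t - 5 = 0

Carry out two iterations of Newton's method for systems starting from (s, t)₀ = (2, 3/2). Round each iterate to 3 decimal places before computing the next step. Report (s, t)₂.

(1.018, -0.099)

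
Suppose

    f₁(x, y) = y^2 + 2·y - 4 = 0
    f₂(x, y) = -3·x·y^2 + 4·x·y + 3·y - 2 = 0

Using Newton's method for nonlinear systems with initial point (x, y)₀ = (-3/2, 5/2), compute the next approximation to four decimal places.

At (-3/2, 5/2): F = (7.2500, 18.6250).
Jacobian J = [[0, 2·y + 2], [-3·y^2 + 4·y, -6·x·y + 4·x + 3]].
At the point, J = [[0.0000, 7.0000], [-8.7500, 19.5000]] (det J = 61.2500).
Solving J·Δ = −F gives Δ = (-0.1796, -1.0357).
Then the next iterate is (x, y)₁ = (-1.6796, 1.4643).

(-1.6796, 1.4643)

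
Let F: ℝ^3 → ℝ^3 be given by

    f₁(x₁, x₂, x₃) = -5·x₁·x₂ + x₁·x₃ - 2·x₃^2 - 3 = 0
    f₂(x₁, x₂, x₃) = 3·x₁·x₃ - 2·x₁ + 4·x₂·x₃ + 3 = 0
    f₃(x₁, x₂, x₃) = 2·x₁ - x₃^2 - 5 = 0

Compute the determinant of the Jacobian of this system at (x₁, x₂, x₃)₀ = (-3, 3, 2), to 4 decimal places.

922.0000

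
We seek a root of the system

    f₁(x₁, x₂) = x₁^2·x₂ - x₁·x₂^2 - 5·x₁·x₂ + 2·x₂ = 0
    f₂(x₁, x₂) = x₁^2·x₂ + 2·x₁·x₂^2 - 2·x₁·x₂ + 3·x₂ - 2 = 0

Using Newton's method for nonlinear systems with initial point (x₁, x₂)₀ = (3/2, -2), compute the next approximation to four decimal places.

(0.2879, -2.1818)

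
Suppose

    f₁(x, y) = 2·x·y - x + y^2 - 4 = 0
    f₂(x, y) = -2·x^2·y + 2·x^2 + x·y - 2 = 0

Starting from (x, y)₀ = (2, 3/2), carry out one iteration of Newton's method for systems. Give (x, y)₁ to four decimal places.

At (2, 3/2): F = (2.2500, -3.0000).
Jacobian J = [[2·y - 1, 2·x + 2·y], [-4·x·y + 4·x + y, -2·x^2 + x]].
At the point, J = [[2.0000, 7.0000], [-2.5000, -6.0000]] (det J = 5.5000).
Solving J·Δ = −F gives Δ = (-1.3636, 0.0682).
Then the next iterate is (x, y)₁ = (0.6364, 1.5682).

(0.6364, 1.5682)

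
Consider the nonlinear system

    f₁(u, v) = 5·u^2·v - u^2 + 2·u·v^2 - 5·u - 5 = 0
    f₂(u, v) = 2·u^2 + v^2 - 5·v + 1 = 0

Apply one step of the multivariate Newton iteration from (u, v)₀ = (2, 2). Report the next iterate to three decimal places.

(1.557, 1.453)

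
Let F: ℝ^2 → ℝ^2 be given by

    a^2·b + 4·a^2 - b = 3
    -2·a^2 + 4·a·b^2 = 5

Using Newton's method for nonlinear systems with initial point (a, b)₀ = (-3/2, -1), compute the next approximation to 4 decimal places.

At (-3/2, -1): F = (4.7500, -15.5000).
Jacobian J = [[2·a·b + 8·a, a^2 - 1], [-4·a + 4·b^2, 8·a·b]].
At the point, J = [[-9.0000, 1.2500], [10.0000, 12.0000]] (det J = -120.5000).
Solving J·Δ = −F gives Δ = (0.6338, 0.7635).
Then the next iterate is (a, b)₁ = (-0.8662, -0.2365).

(-0.8662, -0.2365)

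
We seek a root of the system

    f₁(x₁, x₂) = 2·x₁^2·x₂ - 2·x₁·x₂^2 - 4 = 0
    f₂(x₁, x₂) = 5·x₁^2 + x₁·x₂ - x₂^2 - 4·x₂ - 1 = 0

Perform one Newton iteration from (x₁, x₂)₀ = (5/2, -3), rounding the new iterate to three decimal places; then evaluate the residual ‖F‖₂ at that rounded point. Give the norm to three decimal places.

26.308

At (5/2, -3): F = (-86.500, 25.750).
Jacobian J = [[4·x₁·x₂ - 2·x₂^2, 2·x₁^2 - 4·x₁·x₂], [10·x₁ + x₂, x₁ - 2·x₂ - 4]].
At the point, J = [[-48.000, 42.500], [22.000, 4.500]] (det J = -1151.000).
Solving J·Δ = −F gives Δ = (-1.289, 0.579).
Then the next iterate is (x₁, x₂)₁ = (1.211, -2.421).
Re-evaluating at (1.211, -2.421): F = (-25.29682, 7.22353), so ‖F‖₂ = 26.308.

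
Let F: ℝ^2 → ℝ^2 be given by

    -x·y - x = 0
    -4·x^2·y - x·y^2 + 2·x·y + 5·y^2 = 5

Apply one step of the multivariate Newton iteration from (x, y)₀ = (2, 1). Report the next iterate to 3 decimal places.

At (2, 1): F = (-4.000, -14.000).
Jacobian J = [[-y - 1, -x], [-8·x·y - y^2 + 2·y, -4·x^2 - 2·x·y + 2·x + 10·y]].
At the point, J = [[-2.000, -2.000], [-15.000, -6.000]] (det J = -18.000).
Solving J·Δ = −F gives Δ = (-0.222, -1.778).
Then the next iterate is (x, y)₁ = (1.778, -0.778).

(1.778, -0.778)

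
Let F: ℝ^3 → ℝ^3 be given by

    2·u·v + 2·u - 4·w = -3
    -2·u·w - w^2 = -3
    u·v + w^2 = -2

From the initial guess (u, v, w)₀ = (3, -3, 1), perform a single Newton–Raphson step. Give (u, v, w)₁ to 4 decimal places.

(2.2500, -1.5417, 0.6875)

At (3, -3, 1): F = (-13.0000, -4.0000, -6.0000).
Jacobian J = [[2·v + 2, 2·u, -4], [-2·w, 0, -2·u - 2·w], [v, u, 2·w]].
At the point, J = [[-4.0000, 6.0000, -4.0000], [-2.0000, 0.0000, -8.0000], [-3.0000, 3.0000, 2.0000]] (det J = 96.0000).
Solving J·Δ = −F gives Δ = (-0.7500, 1.4583, -0.3125).
Then the next iterate is (u, v, w)₁ = (2.2500, -1.5417, 0.6875).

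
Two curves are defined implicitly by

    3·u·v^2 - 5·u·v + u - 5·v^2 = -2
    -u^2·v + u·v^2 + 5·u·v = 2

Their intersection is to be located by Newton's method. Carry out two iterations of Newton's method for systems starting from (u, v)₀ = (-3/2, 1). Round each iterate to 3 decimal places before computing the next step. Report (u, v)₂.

(0.299, 0.600)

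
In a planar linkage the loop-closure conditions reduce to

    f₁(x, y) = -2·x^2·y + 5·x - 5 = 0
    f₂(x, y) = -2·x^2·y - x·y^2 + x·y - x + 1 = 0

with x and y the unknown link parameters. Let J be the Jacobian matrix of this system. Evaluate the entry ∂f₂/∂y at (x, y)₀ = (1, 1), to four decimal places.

-3.0000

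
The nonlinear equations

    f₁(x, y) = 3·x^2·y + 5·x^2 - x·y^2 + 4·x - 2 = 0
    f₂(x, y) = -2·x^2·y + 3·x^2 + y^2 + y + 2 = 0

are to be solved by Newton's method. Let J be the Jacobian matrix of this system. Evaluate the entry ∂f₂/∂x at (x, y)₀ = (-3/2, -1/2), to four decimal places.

∂f₂/∂x = -4·x·y + 6·x.
At (-3/2, -1/2) this is -12.0000.

-12.0000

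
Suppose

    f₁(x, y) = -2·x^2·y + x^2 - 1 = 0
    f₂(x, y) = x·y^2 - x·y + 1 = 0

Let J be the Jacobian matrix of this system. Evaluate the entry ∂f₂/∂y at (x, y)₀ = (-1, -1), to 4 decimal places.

∂f₂/∂y = 2·x·y - x.
At (-1, -1) this is 3.0000.

3.0000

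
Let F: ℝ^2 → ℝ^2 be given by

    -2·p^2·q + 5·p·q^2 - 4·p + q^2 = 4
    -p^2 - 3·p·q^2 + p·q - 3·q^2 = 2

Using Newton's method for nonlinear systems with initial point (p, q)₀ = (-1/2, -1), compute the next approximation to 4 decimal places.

At (-1/2, -1): F = (-3.0000, -3.2500).
Jacobian J = [[-4·p·q + 5·q^2 - 4, -2·p^2 + 10·p·q + 2·q], [-2·p - 3·q^2 + q, -6·p·q + p - 6·q]].
At the point, J = [[-1.0000, 2.5000], [-3.0000, 2.5000]] (det J = 5.0000).
Solving J·Δ = −F gives Δ = (-0.1250, 1.1500).
Then the next iterate is (p, q)₁ = (-0.6250, 0.1500).

(-0.6250, 0.1500)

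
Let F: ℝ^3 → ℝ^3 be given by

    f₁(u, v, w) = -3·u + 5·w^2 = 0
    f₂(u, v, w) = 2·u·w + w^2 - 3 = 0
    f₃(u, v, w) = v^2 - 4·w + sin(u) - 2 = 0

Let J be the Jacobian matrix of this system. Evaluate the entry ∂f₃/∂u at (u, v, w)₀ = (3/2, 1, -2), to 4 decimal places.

0.0707

∂f₃/∂u = cos(u).
At (3/2, 1, -2) this is 0.0707.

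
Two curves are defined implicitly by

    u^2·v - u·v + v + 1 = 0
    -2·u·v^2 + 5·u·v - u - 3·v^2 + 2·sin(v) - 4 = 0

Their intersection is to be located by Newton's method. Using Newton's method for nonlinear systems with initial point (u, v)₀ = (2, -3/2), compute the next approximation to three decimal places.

(2.072, -0.226)

At (2, -3/2): F = (-3.500, -38.74499).
Jacobian J = [[2·u·v - v, u^2 - u + 1], [-2·v^2 + 5·v - 1, -4·u·v + 5·u - 6·v + 2·cos(v)]].
At the point, J = [[-4.500, 3.000], [-13.000, 31.14147]] (det J = -101.13663).
Solving J·Δ = −F gives Δ = (0.072, 1.274).
Then the next iterate is (u, v)₁ = (2.072, -0.226).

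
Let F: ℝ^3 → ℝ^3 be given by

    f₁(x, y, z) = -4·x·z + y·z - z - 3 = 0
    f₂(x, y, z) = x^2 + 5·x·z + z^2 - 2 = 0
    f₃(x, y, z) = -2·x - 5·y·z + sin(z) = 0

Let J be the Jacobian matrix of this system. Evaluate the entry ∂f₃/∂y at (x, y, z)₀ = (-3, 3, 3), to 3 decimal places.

-15.000

∂f₃/∂y = -5·z.
At (-3, 3, 3) this is -15.000.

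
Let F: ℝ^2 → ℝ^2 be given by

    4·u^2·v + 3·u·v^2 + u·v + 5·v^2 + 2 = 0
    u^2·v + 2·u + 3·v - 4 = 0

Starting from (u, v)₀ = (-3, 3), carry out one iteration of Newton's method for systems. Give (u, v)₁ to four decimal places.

(-1.4833, 2.8556)

At (-3, 3): F = (65.0000, 26.0000).
Jacobian J = [[8·u·v + 3·v^2 + v, 4·u^2 + 6·u·v + u + 10·v], [2·u·v + 2, u^2 + 3]].
At the point, J = [[-42.0000, 9.0000], [-16.0000, 12.0000]] (det J = -360.0000).
Solving J·Δ = −F gives Δ = (1.5167, -0.1444).
Then the next iterate is (u, v)₁ = (-1.4833, 2.8556).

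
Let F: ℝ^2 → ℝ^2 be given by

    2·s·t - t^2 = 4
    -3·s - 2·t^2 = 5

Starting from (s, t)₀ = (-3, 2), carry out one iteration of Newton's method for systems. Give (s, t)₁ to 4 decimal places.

(-1.0645, 0.7742)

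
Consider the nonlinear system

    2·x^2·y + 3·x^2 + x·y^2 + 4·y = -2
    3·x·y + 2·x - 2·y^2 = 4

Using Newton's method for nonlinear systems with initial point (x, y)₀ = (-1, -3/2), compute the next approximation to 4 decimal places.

(-2.2051, -0.5043)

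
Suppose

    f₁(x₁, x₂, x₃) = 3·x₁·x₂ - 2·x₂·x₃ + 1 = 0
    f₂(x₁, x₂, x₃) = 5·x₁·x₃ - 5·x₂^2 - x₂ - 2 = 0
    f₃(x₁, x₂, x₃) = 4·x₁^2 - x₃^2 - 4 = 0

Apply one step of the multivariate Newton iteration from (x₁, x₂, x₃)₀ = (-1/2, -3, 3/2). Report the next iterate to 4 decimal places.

At (-1/2, -3, 3/2): F = (14.5000, -47.7500, -5.2500).
Jacobian J = [[3·x₂, 3·x₁ - 2·x₃, -2·x₂], [5·x₃, -10·x₂ - 1, 5·x₁], [8·x₁, 0, -2·x₃]].
At the point, J = [[-9.0000, -4.5000, 6.0000], [7.5000, 29.0000, -2.5000], [-4.0000, 0.0000, -3.0000]] (det J = 1332.7500).
Solving J·Δ = −F gives Δ = (-0.1782, 1.5623, -1.5123).
Then the next iterate is (x₁, x₂, x₃)₁ = (-0.6782, -1.4377, -0.0123).

(-0.6782, -1.4377, -0.0123)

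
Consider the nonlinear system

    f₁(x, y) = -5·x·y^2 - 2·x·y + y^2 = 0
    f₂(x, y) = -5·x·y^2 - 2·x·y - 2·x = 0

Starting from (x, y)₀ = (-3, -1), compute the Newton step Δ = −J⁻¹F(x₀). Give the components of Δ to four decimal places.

At (-3, -1): F = (10.0000, 15.0000).
Jacobian J = [[-5·y^2 - 2·y, -10·x·y - 2·x + 2·y], [-5·y^2 - 2·y - 2, -10·x·y - 2·x]].
At the point, J = [[-3.0000, -26.0000], [-5.0000, -24.0000]] (det J = -58.0000).
Solving J·Δ = −F gives Δ = (2.5862, 0.0862).

(2.5862, 0.0862)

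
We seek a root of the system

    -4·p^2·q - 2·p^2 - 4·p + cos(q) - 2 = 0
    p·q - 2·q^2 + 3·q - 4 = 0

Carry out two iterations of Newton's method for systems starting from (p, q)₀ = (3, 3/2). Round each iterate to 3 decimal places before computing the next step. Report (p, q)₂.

At (3, 3/2): F = (-85.92926, 0.500).
Jacobian J = [[-8·p·q - 4·p - 4, -4·p^2 - sin(q)], [q, p - 4·q + 3]].
At the point, J = [[-52.000, -36.99749], [1.500, 0.000]] (det J = 55.49624).
Solving J·Δ = −F gives Δ = (-0.333, -1.854).
Then the next iterate is (p, q)₁ = (2.667, -0.354).
Round to (2.667, -0.354) and repeat: F = (-15.88393, -6.25675), J = [[-7.11506, -28.10490], [-0.354, 7.083]].
Δ = (-4.778, 0.645), so (p, q)₂ = (-2.111, 0.291).

(-2.111, 0.291)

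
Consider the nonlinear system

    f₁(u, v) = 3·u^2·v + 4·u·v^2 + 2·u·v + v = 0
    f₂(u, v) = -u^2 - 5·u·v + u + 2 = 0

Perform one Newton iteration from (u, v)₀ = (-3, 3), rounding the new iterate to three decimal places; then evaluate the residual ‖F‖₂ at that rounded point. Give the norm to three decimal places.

12.227

At (-3, 3): F = (-42.000, 35.000).
Jacobian J = [[6·u·v + 4·v^2 + 2·v, 3·u^2 + 8·u·v + 2·u + 1], [-2·u - 5·v + 1, -5·u]].
At the point, J = [[-12.000, -50.000], [-8.000, 15.000]] (det J = -580.000).
Solving J·Δ = −F gives Δ = (1.931, -1.303).
Then the next iterate is (u, v)₁ = (-1.069, 1.697).
Re-evaluating at (-1.069, 1.697): F = (-8.42745, 8.85870), so ‖F‖₂ = 12.227.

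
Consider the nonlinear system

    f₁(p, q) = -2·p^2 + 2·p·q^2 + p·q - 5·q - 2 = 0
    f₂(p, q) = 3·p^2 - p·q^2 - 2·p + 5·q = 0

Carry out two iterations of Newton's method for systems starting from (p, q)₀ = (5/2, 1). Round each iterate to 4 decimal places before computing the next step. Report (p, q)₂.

At (5/2, 1): F = (-12.0000, 16.2500).
Jacobian J = [[-4·p + 2·q^2 + q, 4·p·q + p - 5], [6·p - q^2 - 2, -2·p·q + 5]].
At the point, J = [[-7.0000, 7.5000], [12.0000, 0.0000]] (det J = -90.0000).
Solving J·Δ = −F gives Δ = (-1.3542, 0.3361).
Then the next iterate is (p, q)₁ = (1.1458, 1.3361).
Round to (1.1458, 1.3361) and repeat: F = (-5.684432, 6.282033), J = [[0.323226, 2.269414], [3.089637, 1.938193]].
Δ = (-3.9582, 3.0686), so (p, q)₂ = (-2.8124, 4.4047).

(-2.8124, 4.4047)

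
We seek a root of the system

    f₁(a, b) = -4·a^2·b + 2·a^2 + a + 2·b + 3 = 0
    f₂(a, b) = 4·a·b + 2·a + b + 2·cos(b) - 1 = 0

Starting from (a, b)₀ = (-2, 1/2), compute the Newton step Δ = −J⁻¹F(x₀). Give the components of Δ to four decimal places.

(2.2969, 0.3069)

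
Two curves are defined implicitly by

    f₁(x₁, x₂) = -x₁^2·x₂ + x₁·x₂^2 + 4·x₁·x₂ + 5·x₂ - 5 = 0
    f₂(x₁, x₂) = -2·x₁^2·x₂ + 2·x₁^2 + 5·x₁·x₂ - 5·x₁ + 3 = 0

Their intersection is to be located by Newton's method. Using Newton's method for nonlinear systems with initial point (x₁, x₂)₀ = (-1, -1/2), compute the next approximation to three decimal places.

(-1.710, 2.798)

At (-1, -1/2): F = (-5.250, 13.500).
Jacobian J = [[-2·x₁·x₂ + x₂^2 + 4·x₂, -x₁^2 + 2·x₁·x₂ + 4·x₁ + 5], [-4·x₁·x₂ + 4·x₁ + 5·x₂ - 5, -2·x₁^2 + 5·x₁]].
At the point, J = [[-2.750, 1.000], [-13.500, -7.000]] (det J = 32.750).
Solving J·Δ = −F gives Δ = (-0.710, 3.298).
Then the next iterate is (x₁, x₂)₁ = (-1.710, 2.798).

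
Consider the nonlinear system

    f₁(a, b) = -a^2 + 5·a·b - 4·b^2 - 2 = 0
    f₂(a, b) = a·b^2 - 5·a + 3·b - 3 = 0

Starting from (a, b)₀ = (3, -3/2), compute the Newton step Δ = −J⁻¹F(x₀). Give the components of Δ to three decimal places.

(-4.382, -0.617)

At (3, -3/2): F = (-42.500, -15.750).
Jacobian J = [[-2·a + 5·b, 5·a - 8·b], [b^2 - 5, 2·a·b + 3]].
At the point, J = [[-13.500, 27.000], [-2.750, -6.000]] (det J = 155.250).
Solving J·Δ = −F gives Δ = (-4.382, -0.617).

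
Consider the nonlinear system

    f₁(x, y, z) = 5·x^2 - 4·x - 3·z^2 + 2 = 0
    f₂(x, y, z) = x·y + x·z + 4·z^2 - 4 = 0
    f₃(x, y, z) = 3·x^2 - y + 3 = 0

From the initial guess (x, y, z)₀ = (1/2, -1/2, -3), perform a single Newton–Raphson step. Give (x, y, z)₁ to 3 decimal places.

At (1/2, -1/2, -3): F = (-25.750, 30.250, 4.250).
Jacobian J = [[10·x - 4, 0, -6·z], [y + z, x, x + 8·z], [6·x, -1, 0]].
At the point, J = [[1.000, 0.000, 18.000], [-3.500, 0.500, -23.500], [3.000, -1.000, 0.000]] (det J = 12.500).
Solving J·Δ = −F gives Δ = (-1.790, -1.120, 1.530).
Then the next iterate is (x, y, z)₁ = (-1.290, -1.620, -1.470).

(-1.290, -1.620, -1.470)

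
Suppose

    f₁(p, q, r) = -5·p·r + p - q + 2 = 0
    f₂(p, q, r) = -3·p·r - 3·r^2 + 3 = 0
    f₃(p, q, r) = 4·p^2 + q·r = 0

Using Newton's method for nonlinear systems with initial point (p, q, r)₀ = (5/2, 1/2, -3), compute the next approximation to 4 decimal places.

(0.9222, -1.9363, -1.5047)

At (5/2, 1/2, -3): F = (41.5000, -1.5000, 23.5000).
Jacobian J = [[-5·r + 1, -1, -5·p], [-3·r, 0, -3·p - 6·r], [8·p, r, q]].
At the point, J = [[16.0000, -1.0000, -12.5000], [9.0000, 0.0000, 10.5000], [20.0000, -3.0000, 0.5000]] (det J = 636.0000).
Solving J·Δ = −F gives Δ = (-1.5778, -2.4363, 1.4953).
Then the next iterate is (p, q, r)₁ = (0.9222, -1.9363, -1.5047).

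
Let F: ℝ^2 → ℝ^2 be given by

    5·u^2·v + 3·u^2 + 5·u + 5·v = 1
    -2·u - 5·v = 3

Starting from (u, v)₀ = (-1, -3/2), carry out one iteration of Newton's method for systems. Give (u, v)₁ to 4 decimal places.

(-0.5000, -0.4000)

At (-1, -3/2): F = (-18.0000, 6.5000).
Jacobian J = [[10·u·v + 6·u + 5, 5·u^2 + 5], [-2, -5]].
At the point, J = [[14.0000, 10.0000], [-2.0000, -5.0000]] (det J = -50.0000).
Solving J·Δ = −F gives Δ = (0.5000, 1.1000).
Then the next iterate is (u, v)₁ = (-0.5000, -0.4000).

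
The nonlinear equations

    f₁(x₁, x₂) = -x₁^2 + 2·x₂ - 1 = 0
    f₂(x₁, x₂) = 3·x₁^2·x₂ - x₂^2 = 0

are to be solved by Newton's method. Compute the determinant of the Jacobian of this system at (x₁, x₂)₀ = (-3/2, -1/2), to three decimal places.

14.250

J = [[-2·x₁, 2], [6·x₁·x₂, 3·x₁^2 - 2·x₂]].
At the point, J = [[3.000, 2.000], [4.500, 7.750]].
det J = 14.250.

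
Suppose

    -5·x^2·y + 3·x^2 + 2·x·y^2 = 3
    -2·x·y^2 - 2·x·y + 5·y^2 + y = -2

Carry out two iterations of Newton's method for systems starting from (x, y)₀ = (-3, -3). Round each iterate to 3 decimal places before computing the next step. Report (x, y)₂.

(-1.295, -1.093)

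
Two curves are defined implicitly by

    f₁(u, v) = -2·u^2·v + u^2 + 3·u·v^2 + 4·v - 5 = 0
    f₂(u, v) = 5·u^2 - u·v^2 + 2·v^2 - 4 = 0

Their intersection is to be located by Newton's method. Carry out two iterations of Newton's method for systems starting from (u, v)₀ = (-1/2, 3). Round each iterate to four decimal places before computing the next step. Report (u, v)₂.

(-0.2529, 1.3956)

At (-1/2, 3): F = (-7.7500, 19.7500).
Jacobian J = [[-4·u·v + 2·u + 3·v^2, -2·u^2 + 6·u·v + 4], [10·u - v^2, -2·u·v + 4·v]].
At the point, J = [[32.0000, -5.5000], [-14.0000, 15.0000]] (det J = 403.0000).
Solving J·Δ = −F gives Δ = (0.0189, -1.2990).
Then the next iterate is (u, v)₁ = (-0.4811, 1.7010).
Round to (-0.4811, 1.7010) and repeat: F = (-2.928006, 4.336103), J = [[10.991407, -1.373021], [-7.704401, 8.440702]].
Δ = (0.2282, -0.3054), so (u, v)₂ = (-0.2529, 1.3956).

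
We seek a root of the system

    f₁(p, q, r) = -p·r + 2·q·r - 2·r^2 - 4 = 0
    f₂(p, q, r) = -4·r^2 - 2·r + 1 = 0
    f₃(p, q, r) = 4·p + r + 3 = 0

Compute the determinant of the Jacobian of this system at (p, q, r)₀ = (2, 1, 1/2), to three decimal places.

J = [[-r, 2·r, -p + 2·q - 4·r], [0, 0, -8·r - 2], [4, 0, 1]].
At the point, J = [[-0.500, 1.000, -2.000], [0.000, 0.000, -6.000], [4.000, 0.000, 1.000]].
det J = -24.000.

-24.000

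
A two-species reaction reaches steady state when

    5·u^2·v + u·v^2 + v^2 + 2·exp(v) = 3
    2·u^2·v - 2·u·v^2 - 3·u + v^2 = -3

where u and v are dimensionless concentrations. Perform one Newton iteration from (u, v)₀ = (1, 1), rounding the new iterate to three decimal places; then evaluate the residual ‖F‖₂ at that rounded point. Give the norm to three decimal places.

11.695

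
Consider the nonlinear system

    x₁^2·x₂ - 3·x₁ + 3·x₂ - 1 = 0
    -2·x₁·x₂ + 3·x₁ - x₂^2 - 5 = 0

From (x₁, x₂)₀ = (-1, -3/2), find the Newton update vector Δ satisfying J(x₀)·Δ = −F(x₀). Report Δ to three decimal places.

(1.375, 1.000)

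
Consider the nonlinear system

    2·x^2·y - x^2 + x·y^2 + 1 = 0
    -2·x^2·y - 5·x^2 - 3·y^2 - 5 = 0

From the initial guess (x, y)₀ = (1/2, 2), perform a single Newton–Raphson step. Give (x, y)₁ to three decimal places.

At (1/2, 2): F = (3.750, -19.250).
Jacobian J = [[4·x·y - 2·x + y^2, 2·x^2 + 2·x·y], [-4·x·y - 10·x, -2·x^2 - 6·y]].
At the point, J = [[7.000, 2.500], [-9.000, -12.500]] (det J = -65.000).
Solving J·Δ = −F gives Δ = (0.019, -1.554).
Then the next iterate is (x, y)₁ = (0.519, 0.446).

(0.519, 0.446)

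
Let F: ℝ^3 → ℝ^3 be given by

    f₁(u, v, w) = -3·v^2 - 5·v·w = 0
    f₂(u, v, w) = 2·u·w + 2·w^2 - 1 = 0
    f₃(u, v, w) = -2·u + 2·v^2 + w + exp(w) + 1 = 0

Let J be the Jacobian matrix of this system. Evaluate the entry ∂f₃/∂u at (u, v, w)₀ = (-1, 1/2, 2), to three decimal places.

∂f₃/∂u = -2.
At (-1, 1/2, 2) this is -2.000.

-2.000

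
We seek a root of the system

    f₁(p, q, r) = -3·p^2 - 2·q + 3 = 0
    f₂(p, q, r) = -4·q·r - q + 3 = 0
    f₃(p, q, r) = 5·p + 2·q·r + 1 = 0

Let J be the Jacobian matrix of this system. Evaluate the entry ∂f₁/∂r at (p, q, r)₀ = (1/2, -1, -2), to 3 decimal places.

0.000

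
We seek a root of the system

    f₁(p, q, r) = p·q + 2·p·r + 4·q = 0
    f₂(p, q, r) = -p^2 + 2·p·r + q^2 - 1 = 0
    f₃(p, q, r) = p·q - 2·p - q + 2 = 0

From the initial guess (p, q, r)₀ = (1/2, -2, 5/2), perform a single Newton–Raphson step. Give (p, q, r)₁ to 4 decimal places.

(0.8225, -0.5797, 1.6413)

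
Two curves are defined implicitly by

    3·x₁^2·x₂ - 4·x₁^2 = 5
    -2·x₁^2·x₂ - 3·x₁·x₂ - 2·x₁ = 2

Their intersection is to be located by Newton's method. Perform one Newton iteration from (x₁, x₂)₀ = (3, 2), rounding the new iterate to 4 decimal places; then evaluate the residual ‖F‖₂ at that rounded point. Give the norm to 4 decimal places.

At (3, 2): F = (13.0000, -62.0000).
Jacobian J = [[6·x₁·x₂ - 8·x₁, 3·x₁^2], [-4·x₁·x₂ - 3·x₂ - 2, -2·x₁^2 - 3·x₁]].
At the point, J = [[12.0000, 27.0000], [-32.0000, -27.0000]] (det J = 540.0000).
Solving J·Δ = −F gives Δ = (-2.4500, 0.6074).
Then the next iterate is (x₁, x₂)₁ = (0.5500, 2.6074).
Re-evaluating at (0.5500, 2.6074): F = (-3.843784, -8.979687), so ‖F‖₂ = 9.7678.

9.7678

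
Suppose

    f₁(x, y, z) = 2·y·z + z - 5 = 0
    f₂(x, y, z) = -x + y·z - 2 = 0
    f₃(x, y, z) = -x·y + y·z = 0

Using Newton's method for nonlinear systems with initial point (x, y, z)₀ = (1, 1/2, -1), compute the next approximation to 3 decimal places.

At (1, 1/2, -1): F = (-7.000, -3.500, -1.000).
Jacobian J = [[0, 2·z, 2·y + 1], [-1, z, y], [-y, -x + z, y]].
At the point, J = [[0.000, -2.000, 2.000], [-1.000, -1.000, 0.500], [-0.500, -2.000, 0.500]] (det J = 2.500).
Solving J·Δ = −F gives Δ = (-2.400, 1.300, 4.800).
Then the next iterate is (x, y, z)₁ = (-1.400, 1.800, 3.800).

(-1.400, 1.800, 3.800)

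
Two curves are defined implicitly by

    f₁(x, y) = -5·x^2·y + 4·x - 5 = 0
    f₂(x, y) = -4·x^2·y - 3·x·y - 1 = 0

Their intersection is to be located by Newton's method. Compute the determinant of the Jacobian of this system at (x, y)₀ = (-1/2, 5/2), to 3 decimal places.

J = [[-10·x·y + 4, -5·x^2], [-8·x·y - 3·y, -4·x^2 - 3·x]].
At the point, J = [[16.500, -1.250], [2.500, 0.500]].
det J = 11.375.

11.375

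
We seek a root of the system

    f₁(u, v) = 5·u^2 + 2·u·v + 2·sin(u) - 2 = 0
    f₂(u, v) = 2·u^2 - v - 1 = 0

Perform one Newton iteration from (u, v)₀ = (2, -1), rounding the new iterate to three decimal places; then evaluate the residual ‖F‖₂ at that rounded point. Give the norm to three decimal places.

At (2, -1): F = (15.81859, 8.000).
Jacobian J = [[10·u + 2·v + 2·cos(u), 2·u], [4·u, -1]].
At the point, J = [[17.16771, 4.000], [8.000, -1.000]] (det J = -49.16771).
Solving J·Δ = −F gives Δ = (-0.973, 0.220).
Then the next iterate is (u, v)₁ = (1.027, -0.780).
Re-evaluating at (1.027, -0.780): F = (3.38303, 1.88946), so ‖F‖₂ = 3.875.

3.875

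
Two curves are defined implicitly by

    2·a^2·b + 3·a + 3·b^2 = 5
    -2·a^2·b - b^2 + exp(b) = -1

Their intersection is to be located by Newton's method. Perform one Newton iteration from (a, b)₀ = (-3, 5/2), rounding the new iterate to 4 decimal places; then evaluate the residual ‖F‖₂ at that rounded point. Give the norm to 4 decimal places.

At (-3, 5/2): F = (49.7500, -38.067506).
Jacobian J = [[4·a·b + 3, 2·a^2 + 6·b], [-4·a·b, -2·a^2 - 2·b + exp(b)]].
At the point, J = [[-27.0000, 33.0000], [30.0000, -10.817506]] (det J = -697.927337).
Solving J·Δ = −F gives Δ = (1.0288, -0.6658).
Then the next iterate is (a, b)₁ = (-1.9712, 1.8342).
Re-evaluating at (-1.9712, 1.8342): F = (13.433312, -10.358209), so ‖F‖₂ = 16.9631.

16.9631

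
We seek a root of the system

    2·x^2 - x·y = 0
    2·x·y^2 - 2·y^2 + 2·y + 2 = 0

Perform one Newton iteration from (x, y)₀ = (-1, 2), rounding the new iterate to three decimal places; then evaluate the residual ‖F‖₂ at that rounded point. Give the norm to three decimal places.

2.369

At (-1, 2): F = (4.000, -10.000).
Jacobian J = [[4·x - y, -x], [2·y^2, 4·x·y - 4·y + 2]].
At the point, J = [[-6.000, 1.000], [8.000, -14.000]] (det J = 76.000).
Solving J·Δ = −F gives Δ = (0.605, -0.368).
Then the next iterate is (x, y)₁ = (-0.395, 1.632).
Re-evaluating at (-0.395, 1.632): F = (0.95669, -2.16695), so ‖F‖₂ = 2.369.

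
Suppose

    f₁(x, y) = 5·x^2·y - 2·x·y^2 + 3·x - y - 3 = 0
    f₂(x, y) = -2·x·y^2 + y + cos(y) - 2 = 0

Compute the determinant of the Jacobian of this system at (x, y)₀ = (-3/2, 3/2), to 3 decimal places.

-129.435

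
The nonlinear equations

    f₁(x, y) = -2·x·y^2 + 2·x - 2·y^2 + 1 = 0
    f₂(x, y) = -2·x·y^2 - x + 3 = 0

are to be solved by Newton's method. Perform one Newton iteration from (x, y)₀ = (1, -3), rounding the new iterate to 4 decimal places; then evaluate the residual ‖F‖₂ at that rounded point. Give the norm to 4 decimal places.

8.0490

At (1, -3): F = (-33.0000, -16.0000).
Jacobian J = [[-2·y^2 + 2, -4·x·y - 4·y], [-2·y^2 - 1, -4·x·y]].
At the point, J = [[-16.0000, 24.0000], [-19.0000, 12.0000]] (det J = 264.0000).
Solving J·Δ = −F gives Δ = (0.0455, 1.4053).
Then the next iterate is (x, y)₁ = (1.0455, -1.5947).
Re-evaluating at (1.0455, -1.5947): F = (-7.312692, -3.363055), so ‖F‖₂ = 8.0490.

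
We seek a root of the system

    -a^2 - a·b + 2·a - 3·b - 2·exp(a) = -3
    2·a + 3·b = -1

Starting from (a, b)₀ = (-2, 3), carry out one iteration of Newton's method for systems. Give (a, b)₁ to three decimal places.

(-0.154, -0.231)

At (-2, 3): F = (-8.27067, 6.000).
Jacobian J = [[-2·a - b - 2·exp(a) + 2, -a - 3], [2, 3]].
At the point, J = [[2.72933, -1.000], [2.000, 3.000]] (det J = 10.18799).
Solving J·Δ = −F gives Δ = (1.846, -3.231).
Then the next iterate is (a, b)₁ = (-0.154, -0.231).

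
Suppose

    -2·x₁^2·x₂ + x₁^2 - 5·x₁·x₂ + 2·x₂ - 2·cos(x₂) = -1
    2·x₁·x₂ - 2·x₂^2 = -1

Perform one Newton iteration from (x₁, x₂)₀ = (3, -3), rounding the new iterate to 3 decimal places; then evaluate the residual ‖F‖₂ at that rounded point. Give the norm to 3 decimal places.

At (3, -3): F = (104.97998, -35.000).
Jacobian J = [[-4·x₁·x₂ + 2·x₁ - 5·x₂, -2·x₁^2 - 5·x₁ + 2·sin(x₂) + 2], [2·x₂, 2·x₁ - 4·x₂]].
At the point, J = [[57.000, -31.28224], [-6.000, 18.000]] (det J = 838.30656).
Solving J·Δ = −F gives Δ = (-0.948, 1.628).
Then the next iterate is (x₁, x₂)₁ = (2.052, -1.372).
Re-evaluating at (2.052, -1.372): F = (27.70262, -8.39546), so ‖F‖₂ = 28.947.

28.947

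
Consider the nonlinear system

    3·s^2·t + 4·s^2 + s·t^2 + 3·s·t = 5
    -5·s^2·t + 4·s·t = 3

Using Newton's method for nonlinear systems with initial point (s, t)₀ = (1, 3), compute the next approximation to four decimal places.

At (1, 3): F = (26.0000, -6.0000).
Jacobian J = [[6·s·t + 8·s + t^2 + 3·t, 3·s^2 + 2·s·t + 3·s], [-10·s·t + 4·t, -5·s^2 + 4·s]].
At the point, J = [[44.0000, 12.0000], [-18.0000, -1.0000]] (det J = 172.0000).
Solving J·Δ = −F gives Δ = (-0.2674, -1.1860).
Then the next iterate is (s, t)₁ = (0.7326, 1.8140).

(0.7326, 1.8140)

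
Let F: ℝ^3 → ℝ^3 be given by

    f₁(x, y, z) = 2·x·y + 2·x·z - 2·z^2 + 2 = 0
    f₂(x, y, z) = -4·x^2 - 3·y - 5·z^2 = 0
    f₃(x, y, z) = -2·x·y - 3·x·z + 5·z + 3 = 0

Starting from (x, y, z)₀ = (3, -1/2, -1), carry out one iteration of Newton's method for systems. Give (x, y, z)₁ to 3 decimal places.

(1.339, -0.014, -0.890)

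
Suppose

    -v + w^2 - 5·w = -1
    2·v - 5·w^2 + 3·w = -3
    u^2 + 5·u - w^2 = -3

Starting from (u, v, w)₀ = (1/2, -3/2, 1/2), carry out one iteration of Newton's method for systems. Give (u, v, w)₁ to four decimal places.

(-0.4042, -1.5500, 0.5750)

At (1/2, -3/2, 1/2): F = (0.2500, 0.2500, 5.5000).
Jacobian J = [[0, -1, 2·w - 5], [0, 2, -10·w + 3], [2·u + 5, 0, -2·w]].
At the point, J = [[0.0000, -1.0000, -4.0000], [0.0000, 2.0000, -2.0000], [6.0000, 0.0000, -1.0000]] (det J = 60.0000).
Solving J·Δ = −F gives Δ = (-0.9042, -0.0500, 0.0750).
Then the next iterate is (u, v, w)₁ = (-0.4042, -1.5500, 0.5750).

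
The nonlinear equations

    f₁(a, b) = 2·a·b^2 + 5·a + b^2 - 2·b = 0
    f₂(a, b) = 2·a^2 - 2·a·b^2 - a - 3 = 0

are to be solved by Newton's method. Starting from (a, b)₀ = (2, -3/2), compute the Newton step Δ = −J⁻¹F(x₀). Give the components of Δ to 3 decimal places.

At (2, -3/2): F = (24.250, -6.000).
Jacobian J = [[2·b^2 + 5, 4·a·b + 2·b - 2], [4·a - 2·b^2 - 1, -4·a·b]].
At the point, J = [[9.500, -17.000], [2.500, 12.000]] (det J = 156.500).
Solving J·Δ = −F gives Δ = (-1.208, 0.752).

(-1.208, 0.752)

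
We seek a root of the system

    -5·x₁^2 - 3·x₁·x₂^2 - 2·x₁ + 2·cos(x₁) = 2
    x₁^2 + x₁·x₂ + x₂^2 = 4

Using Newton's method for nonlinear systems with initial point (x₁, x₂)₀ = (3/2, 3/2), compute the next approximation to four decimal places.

(0.0314, 2.3575)

At (3/2, 3/2): F = (-26.233526, 2.7500).
Jacobian J = [[-10·x₁ - 3·x₂^2 - 2·sin(x₁) - 2, -6·x₁·x₂], [2·x₁ + x₂, x₁ + 2·x₂]].
At the point, J = [[-25.744990, -13.5000], [4.5000, 4.5000]] (det J = -55.102455).
Solving J·Δ = −F gives Δ = (-1.4686, 0.8575).
Then the next iterate is (x₁, x₂)₁ = (0.0314, 2.3575).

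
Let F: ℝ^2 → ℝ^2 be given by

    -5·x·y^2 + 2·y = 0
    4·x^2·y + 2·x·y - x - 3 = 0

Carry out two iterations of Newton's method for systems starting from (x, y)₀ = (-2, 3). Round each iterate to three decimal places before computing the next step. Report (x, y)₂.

(-1.286, 0.968)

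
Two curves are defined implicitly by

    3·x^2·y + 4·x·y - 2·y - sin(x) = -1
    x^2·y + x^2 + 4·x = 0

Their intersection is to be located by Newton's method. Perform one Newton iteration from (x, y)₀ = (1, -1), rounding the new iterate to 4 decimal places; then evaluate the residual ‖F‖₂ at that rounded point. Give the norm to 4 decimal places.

At (1, -1): F = (-4.841471, 4.0000).
Jacobian J = [[6·x·y + 4·y - cos(x), 3·x^2 + 4·x - 2], [2·x·y + 2·x + 4, x^2]].
At the point, J = [[-10.540302, 5.0000], [4.0000, 1.0000]] (det J = -30.540302).
Solving J·Δ = −F gives Δ = (-0.8134, -0.7464).
Then the next iterate is (x, y)₁ = (0.1866, -1.7464).
Re-evaluating at (0.1866, -1.7464): F = (2.821341, 0.720411), so ‖F‖₂ = 2.9119.

2.9119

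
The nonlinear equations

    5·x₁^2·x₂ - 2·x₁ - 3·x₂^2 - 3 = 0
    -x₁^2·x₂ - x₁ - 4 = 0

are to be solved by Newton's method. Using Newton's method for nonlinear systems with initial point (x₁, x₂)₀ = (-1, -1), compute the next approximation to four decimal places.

(-2.2400, 0.7200)

At (-1, -1): F = (-9.0000, -2.0000).
Jacobian J = [[10·x₁·x₂ - 2, 5·x₁^2 - 6·x₂], [-2·x₁·x₂ - 1, -x₁^2]].
At the point, J = [[8.0000, 11.0000], [-3.0000, -1.0000]] (det J = 25.0000).
Solving J·Δ = −F gives Δ = (-1.2400, 1.7200).
Then the next iterate is (x₁, x₂)₁ = (-2.2400, 0.7200).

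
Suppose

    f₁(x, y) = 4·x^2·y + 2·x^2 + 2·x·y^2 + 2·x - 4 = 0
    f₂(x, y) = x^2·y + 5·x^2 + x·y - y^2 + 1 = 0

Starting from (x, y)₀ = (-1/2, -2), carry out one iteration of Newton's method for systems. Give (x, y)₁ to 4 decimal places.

At (-1/2, -2): F = (-10.5000, -1.2500).
Jacobian J = [[8·x·y + 4·x + 2·y^2 + 2, 4·x^2 + 4·x·y], [2·x·y + 10·x + y, x^2 + x - 2·y]].
At the point, J = [[16.0000, 5.0000], [-5.0000, 3.7500]] (det J = 85.0000).
Solving J·Δ = −F gives Δ = (0.3897, 0.8529).
Then the next iterate is (x, y)₁ = (-0.1103, -1.1471).

(-0.1103, -1.1471)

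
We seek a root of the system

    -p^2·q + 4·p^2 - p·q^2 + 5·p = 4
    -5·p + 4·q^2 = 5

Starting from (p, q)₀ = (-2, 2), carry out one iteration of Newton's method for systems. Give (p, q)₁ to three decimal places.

At (-2, 2): F = (2.000, 21.000).
Jacobian J = [[-2·p·q + 8·p - q^2 + 5, -p^2 - 2·p·q], [-5, 8·q]].
At the point, J = [[-7.000, 4.000], [-5.000, 16.000]] (det J = -92.000).
Solving J·Δ = −F gives Δ = (-0.565, -1.489).
Then the next iterate is (p, q)₁ = (-2.565, 0.511).

(-2.565, 0.511)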